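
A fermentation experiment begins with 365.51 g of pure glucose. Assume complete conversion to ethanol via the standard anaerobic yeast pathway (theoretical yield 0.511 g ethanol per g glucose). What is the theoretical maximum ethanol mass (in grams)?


Theoretical ethanol yield: m_EtOH = 0.511 * m_glucose
m_EtOH = 0.511 * 365.51 = 186.7756 g

186.7756 g


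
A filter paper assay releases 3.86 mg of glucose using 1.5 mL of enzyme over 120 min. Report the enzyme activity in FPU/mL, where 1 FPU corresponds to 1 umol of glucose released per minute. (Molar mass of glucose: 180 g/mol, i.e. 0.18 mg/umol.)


Activity = glucose_mg / (0.18 mg/umol * V_mL * t_min)
= 3.86 / (0.18 * 1.5 * 120)
= 0.1191 FPU/mL

0.1191 FPU/mL


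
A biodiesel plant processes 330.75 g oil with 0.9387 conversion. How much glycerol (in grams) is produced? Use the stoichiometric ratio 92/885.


glycerol = oil * conv * (92/885)
= 330.75 * 0.9387 * 92 / 885
= 32.2754 g

32.2754 g


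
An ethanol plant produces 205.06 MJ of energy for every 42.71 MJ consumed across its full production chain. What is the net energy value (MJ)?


NEV = E_out - E_in
= 205.06 - 42.71
= 162.3500 MJ

162.3500 MJ


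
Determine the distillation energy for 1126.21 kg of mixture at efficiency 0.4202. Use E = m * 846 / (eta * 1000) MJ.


E = m * 846 / (eta * 1000)
= 1126.21 * 846 / (0.4202 * 1000)
= 2267.4290 MJ

2267.4290 MJ


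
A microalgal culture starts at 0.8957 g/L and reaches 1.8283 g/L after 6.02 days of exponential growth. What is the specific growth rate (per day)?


mu = ln(X2/X1) / dt
= ln(1.8283/0.8957) / 6.02
= 0.1185 per day

0.1185 per day


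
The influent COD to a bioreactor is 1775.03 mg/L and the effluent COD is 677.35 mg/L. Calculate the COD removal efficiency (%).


eta = (COD_in - COD_out) / COD_in * 100
= (1775.03 - 677.35) / 1775.03 * 100
= 61.8401%

61.8401%


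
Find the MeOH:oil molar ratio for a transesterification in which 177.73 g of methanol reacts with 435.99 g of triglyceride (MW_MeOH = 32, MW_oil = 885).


Molar ratio = n_MeOH / n_oil = (MeOH/32) / (oil/885) = (MeOH * 885) / (32 * oil)
= (177.73 * 885) / (32 * 435.99)
= 11.2740

11.2740


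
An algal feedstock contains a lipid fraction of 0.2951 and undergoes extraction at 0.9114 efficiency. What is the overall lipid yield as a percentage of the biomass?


Y = lipid_content * extraction_eff * 100
= 0.2951 * 0.9114 * 100
= 26.8954%

26.8954%


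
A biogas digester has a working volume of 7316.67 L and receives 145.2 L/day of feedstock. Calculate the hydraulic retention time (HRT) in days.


HRT = V / Q
= 7316.67 / 145.2
= 50.3903 days

50.3903 days


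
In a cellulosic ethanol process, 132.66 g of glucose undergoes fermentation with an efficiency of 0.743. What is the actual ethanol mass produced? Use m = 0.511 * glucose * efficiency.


Actual ethanol: m = 0.511 * 132.66 * 0.743
m = 50.3674 g

50.3674 g


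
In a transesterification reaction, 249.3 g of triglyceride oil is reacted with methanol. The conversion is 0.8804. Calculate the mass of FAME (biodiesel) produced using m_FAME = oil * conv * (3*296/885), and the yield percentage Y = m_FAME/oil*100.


m_FAME = oil * conv * (3 * 296 / 885) = oil * conv * (888/885)
= 249.3 * 0.8804 * 888 / 885
= 220.2277 g
Y = m_FAME / oil * 100 = conv * (888/885) * 100
= 0.8804 * 888 / 885 * 100
= 88.34%

220.2277 g FAME; Y = 88.34%


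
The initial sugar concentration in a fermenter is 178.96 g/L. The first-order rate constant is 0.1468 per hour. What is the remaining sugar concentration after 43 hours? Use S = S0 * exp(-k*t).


S = S0 * exp(-k * t)
S = 178.96 * exp(-0.1468 * 43)
S = 0.3246 g/L

0.3246 g/L


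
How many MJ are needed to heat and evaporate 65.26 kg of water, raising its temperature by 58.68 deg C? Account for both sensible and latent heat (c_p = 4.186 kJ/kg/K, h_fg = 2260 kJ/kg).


E = m_water * (4.186 * dT + 2260) / 1000
= 65.26 * (4.186 * 58.68 + 2260) / 1000
= 163.5177 MJ

163.5177 MJ


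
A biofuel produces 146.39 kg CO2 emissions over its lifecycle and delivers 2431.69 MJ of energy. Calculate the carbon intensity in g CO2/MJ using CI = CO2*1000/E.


CI = CO2 * 1000 / E
= 146.39 * 1000 / 2431.69
= 60.2009 g CO2/MJ

60.2009 g CO2/MJ


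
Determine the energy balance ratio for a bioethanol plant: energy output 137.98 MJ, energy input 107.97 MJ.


EROI = E_out / E_in
= 137.98 / 107.97
= 1.2779

1.2779


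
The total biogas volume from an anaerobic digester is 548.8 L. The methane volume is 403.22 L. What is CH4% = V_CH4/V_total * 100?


CH4% = V_CH4 / V_total * 100
= 403.22 / 548.8 * 100
= 73.4730%

73.4730%


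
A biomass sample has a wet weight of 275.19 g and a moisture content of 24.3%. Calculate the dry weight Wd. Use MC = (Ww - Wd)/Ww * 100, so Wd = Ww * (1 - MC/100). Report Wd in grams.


Wd = Ww * (1 - MC/100)
= 275.19 * (1 - 24.3/100)
= 208.3188 g

208.3188 g


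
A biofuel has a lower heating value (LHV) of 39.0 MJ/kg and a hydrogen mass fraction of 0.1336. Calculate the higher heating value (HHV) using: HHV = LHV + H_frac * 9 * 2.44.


HHV = LHV + H_frac * 9 * 2.44
= 39.0 + 0.1336 * 9 * 2.44
= 41.9339 MJ/kg

41.9339 MJ/kg


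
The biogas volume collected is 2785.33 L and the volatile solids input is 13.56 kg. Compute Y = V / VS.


Y = V / VS
= 2785.33 / 13.56
= 205.4078 L/kg VS

205.4078 L/kg VS


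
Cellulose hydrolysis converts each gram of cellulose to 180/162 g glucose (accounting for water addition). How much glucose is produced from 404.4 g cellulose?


glucose = cellulose * 180/162
= 404.4 * 180/162
= 449.3333 g

449.3333 g


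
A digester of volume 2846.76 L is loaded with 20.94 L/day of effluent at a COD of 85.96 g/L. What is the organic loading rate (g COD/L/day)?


OLR = Q * S / V
= 20.94 * 85.96 / 2846.76
= 0.6323 g/L/day

0.6323 g/L/day


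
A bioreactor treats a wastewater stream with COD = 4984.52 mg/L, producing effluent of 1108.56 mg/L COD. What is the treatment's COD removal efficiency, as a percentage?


eta = (COD_in - COD_out) / COD_in * 100
= (4984.52 - 1108.56) / 4984.52 * 100
= 77.7599%

77.7599%


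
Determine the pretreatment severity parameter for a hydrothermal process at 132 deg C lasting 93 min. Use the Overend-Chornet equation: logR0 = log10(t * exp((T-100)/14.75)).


logR0 = log10(t * exp((T - 100) / 14.75))
= log10(93 * exp((132 - 100) / 14.75))
= 2.9107

2.9107


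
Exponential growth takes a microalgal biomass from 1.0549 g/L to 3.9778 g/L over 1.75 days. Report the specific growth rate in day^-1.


mu = ln(X2/X1) / dt
= ln(3.9778/1.0549) / 1.75
= 0.7584 per day

0.7584 per day


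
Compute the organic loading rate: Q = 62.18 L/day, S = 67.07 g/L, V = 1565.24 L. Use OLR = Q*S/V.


OLR = Q * S / V
= 62.18 * 67.07 / 1565.24
= 2.6644 g/L/day

2.6644 g/L/day


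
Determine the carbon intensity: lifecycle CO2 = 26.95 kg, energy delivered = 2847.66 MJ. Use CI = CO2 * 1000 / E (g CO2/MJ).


CI = CO2 * 1000 / E
= 26.95 * 1000 / 2847.66
= 9.4639 g CO2/MJ

9.4639 g CO2/MJ


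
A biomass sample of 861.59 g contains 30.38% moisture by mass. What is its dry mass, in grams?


Wd = Ww * (1 - MC/100)
= 861.59 * (1 - 30.38/100)
= 599.8390 g

599.8390 g


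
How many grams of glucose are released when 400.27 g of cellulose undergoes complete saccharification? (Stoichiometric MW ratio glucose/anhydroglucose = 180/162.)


glucose = cellulose * 180/162
= 400.27 * 180/162
= 444.7444 g

444.7444 g


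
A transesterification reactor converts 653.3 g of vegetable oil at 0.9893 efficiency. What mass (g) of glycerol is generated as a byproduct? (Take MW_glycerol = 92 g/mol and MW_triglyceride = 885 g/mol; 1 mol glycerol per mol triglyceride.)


glycerol = oil * conv * (92/885)
= 653.3 * 0.9893 * 92 / 885
= 67.1870 g

67.1870 g


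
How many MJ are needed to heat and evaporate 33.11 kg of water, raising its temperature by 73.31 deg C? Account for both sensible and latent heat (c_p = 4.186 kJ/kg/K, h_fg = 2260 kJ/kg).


E = m_water * (4.186 * dT + 2260) / 1000
= 33.11 * (4.186 * 73.31 + 2260) / 1000
= 84.9893 MJ

84.9893 MJ


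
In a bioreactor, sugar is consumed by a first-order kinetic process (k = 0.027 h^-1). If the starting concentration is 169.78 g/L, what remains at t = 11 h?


S = S0 * exp(-k * t)
S = 169.78 * exp(-0.027 * 11)
S = 126.1540 g/L

126.1540 g/L


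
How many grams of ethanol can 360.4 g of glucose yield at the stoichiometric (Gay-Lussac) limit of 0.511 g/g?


Theoretical ethanol yield: m_EtOH = 0.511 * m_glucose
m_EtOH = 0.511 * 360.4 = 184.1644 g

184.1644 g


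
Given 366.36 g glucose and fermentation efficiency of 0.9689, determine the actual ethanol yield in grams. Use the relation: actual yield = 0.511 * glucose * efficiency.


Actual ethanol: m = 0.511 * 366.36 * 0.9689
m = 181.3877 g

181.3877 g


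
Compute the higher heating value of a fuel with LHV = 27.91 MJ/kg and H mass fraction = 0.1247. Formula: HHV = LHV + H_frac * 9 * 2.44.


HHV = LHV + H_frac * 9 * 2.44
= 27.91 + 0.1247 * 9 * 2.44
= 30.6484 MJ/kg

30.6484 MJ/kg


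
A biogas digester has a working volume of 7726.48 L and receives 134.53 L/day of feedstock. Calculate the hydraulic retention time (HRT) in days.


HRT = V / Q
= 7726.48 / 134.53
= 57.4331 days

57.4331 days


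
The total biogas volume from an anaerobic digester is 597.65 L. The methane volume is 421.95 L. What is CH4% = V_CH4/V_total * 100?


CH4% = V_CH4 / V_total * 100
= 421.95 / 597.65 * 100
= 70.6015%

70.6015%


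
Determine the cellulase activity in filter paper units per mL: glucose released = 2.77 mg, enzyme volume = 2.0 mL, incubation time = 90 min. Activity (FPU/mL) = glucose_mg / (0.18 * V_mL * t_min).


Activity = glucose_mg / (0.18 mg/umol * V_mL * t_min)
= 2.77 / (0.18 * 2.0 * 90)
= 0.0855 FPU/mL

0.0855 FPU/mL


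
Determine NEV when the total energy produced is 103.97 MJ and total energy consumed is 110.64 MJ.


NEV = E_out - E_in
= 103.97 - 110.64
= -6.6700 MJ

-6.6700 MJ


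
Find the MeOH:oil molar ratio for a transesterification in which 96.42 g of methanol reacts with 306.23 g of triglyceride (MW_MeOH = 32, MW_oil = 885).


Molar ratio = n_MeOH / n_oil = (MeOH/32) / (oil/885) = (MeOH * 885) / (32 * oil)
= (96.42 * 885) / (32 * 306.23)
= 8.7079

8.7079


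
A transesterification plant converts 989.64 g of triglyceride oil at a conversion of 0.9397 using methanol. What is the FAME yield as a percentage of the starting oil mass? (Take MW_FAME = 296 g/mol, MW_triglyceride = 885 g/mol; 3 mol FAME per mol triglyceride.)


m_FAME = oil * conv * (3 * 296 / 885) = oil * conv * (888/885)
= 989.64 * 0.9397 * 888 / 885
= 933.1171 g
Y = m_FAME / oil * 100 = conv * (888/885) * 100
= 0.9397 * 888 / 885 * 100
= 94.29%

94.29%


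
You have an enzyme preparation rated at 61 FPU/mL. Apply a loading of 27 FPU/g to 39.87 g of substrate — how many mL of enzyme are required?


V = dosage * m_sub / activity
V = 27 * 39.87 / 61
V = 17.6474 mL

17.6474 mL


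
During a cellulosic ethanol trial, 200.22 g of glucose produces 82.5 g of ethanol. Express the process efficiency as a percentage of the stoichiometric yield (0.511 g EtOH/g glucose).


Fermentation efficiency = (actual / (0.511 * glucose)) * 100
= (82.5 / (0.511 * 200.22)) * 100
= 80.6354%

80.6354%


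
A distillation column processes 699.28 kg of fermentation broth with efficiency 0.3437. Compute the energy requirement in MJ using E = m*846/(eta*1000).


E = m * 846 / (eta * 1000)
= 699.28 * 846 / (0.3437 * 1000)
= 1721.2420 MJ

1721.2420 MJ


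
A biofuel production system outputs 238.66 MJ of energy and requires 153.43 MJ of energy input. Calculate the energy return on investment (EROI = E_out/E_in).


EROI = E_out / E_in
= 238.66 / 153.43
= 1.5555

1.5555


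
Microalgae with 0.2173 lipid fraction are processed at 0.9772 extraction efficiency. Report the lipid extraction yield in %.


Y = lipid_content * extraction_eff * 100
= 0.2173 * 0.9772 * 100
= 21.2346%

21.2346%


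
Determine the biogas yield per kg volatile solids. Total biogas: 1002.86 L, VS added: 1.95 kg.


Y = V / VS
= 1002.86 / 1.95
= 514.2872 L/kg VS

514.2872 L/kg VS


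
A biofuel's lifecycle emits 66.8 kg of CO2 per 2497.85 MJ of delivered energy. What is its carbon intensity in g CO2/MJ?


CI = CO2 * 1000 / E
= 66.8 * 1000 / 2497.85
= 26.7430 g CO2/MJ

26.7430 g CO2/MJ


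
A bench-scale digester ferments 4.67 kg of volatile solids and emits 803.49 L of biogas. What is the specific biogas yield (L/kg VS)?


Y = V / VS
= 803.49 / 4.67
= 172.0535 L/kg VS

172.0535 L/kg VS


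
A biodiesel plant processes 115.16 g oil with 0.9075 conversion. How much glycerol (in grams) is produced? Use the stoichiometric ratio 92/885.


glycerol = oil * conv * (92/885)
= 115.16 * 0.9075 * 92 / 885
= 10.8641 g

10.8641 g


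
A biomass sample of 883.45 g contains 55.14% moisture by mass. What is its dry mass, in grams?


Wd = Ww * (1 - MC/100)
= 883.45 * (1 - 55.14/100)
= 396.3157 g

396.3157 g


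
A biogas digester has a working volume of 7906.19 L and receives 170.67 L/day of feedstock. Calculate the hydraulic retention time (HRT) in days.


HRT = V / Q
= 7906.19 / 170.67
= 46.3244 days

46.3244 days


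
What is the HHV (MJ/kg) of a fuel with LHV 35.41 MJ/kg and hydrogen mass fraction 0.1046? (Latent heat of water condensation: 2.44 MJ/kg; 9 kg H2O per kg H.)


HHV = LHV + H_frac * 9 * 2.44
= 35.41 + 0.1046 * 9 * 2.44
= 37.7070 MJ/kg

37.7070 MJ/kg


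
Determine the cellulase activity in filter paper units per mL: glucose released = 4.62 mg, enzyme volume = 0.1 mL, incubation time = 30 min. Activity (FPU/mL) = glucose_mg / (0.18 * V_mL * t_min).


Activity = glucose_mg / (0.18 mg/umol * V_mL * t_min)
= 4.62 / (0.18 * 0.1 * 30)
= 8.5556 FPU/mL

8.5556 FPU/mL


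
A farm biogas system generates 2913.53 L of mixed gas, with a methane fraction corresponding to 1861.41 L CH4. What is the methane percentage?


CH4% = V_CH4 / V_total * 100
= 1861.41 / 2913.53 * 100
= 63.8885%

63.8885%


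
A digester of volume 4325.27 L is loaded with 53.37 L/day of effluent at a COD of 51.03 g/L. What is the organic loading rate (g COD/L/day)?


OLR = Q * S / V
= 53.37 * 51.03 / 4325.27
= 0.6297 g/L/day

0.6297 g/L/day


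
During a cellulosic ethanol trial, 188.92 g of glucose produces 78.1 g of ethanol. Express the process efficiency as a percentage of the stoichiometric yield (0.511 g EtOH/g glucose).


Fermentation efficiency = (actual / (0.511 * glucose)) * 100
= (78.1 / (0.511 * 188.92)) * 100
= 80.9007%

80.9007%


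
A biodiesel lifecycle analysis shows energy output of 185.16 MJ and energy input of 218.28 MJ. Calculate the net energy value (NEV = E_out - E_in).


NEV = E_out - E_in
= 185.16 - 218.28
= -33.1200 MJ

-33.1200 MJ


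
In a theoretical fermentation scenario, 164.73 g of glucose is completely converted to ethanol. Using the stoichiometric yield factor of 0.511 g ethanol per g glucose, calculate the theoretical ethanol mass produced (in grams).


Theoretical ethanol yield: m_EtOH = 0.511 * m_glucose
m_EtOH = 0.511 * 164.73 = 84.1770 g

84.1770 g


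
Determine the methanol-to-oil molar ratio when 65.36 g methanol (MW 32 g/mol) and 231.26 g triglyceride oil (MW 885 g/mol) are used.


Molar ratio = n_MeOH / n_oil = (MeOH/32) / (oil/885) = (MeOH * 885) / (32 * oil)
= (65.36 * 885) / (32 * 231.26)
= 7.8164

7.8164


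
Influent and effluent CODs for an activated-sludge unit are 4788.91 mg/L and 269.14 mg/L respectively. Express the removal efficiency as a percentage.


eta = (COD_in - COD_out) / COD_in * 100
= (4788.91 - 269.14) / 4788.91 * 100
= 94.3799%

94.3799%


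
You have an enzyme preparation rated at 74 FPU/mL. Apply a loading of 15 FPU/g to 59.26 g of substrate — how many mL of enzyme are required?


V = dosage * m_sub / activity
V = 15 * 59.26 / 74
V = 12.0122 mL

12.0122 mL


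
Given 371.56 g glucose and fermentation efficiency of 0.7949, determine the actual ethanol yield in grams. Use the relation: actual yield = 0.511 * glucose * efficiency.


Actual ethanol: m = 0.511 * 371.56 * 0.7949
m = 150.9254 g

150.9254 g


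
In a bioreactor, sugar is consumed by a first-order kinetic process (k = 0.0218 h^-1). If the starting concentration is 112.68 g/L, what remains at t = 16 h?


S = S0 * exp(-k * t)
S = 112.68 * exp(-0.0218 * 16)
S = 79.4996 g/L

79.4996 g/L


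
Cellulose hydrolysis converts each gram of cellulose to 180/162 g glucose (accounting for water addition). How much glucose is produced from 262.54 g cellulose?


glucose = cellulose * 180/162
= 262.54 * 180/162
= 291.7111 g

291.7111 g


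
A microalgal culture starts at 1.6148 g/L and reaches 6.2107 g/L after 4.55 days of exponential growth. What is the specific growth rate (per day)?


mu = ln(X2/X1) / dt
= ln(6.2107/1.6148) / 4.55
= 0.2961 per day

0.2961 per day


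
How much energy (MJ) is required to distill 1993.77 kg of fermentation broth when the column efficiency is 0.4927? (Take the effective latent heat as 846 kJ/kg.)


E = m * 846 / (eta * 1000)
= 1993.77 * 846 / (0.4927 * 1000)
= 3423.4411 MJ

3423.4411 MJ


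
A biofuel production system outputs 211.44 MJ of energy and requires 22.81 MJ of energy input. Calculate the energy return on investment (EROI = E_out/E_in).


EROI = E_out / E_in
= 211.44 / 22.81
= 9.2696

9.2696


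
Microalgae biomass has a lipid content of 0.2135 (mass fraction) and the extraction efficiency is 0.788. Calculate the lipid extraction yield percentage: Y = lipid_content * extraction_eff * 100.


Y = lipid_content * extraction_eff * 100
= 0.2135 * 0.788 * 100
= 16.8238%

16.8238%


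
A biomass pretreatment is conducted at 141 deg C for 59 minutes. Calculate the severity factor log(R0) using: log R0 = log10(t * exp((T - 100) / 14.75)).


logR0 = log10(t * exp((T - 100) / 14.75))
= log10(59 * exp((141 - 100) / 14.75))
= 2.9780

2.9780


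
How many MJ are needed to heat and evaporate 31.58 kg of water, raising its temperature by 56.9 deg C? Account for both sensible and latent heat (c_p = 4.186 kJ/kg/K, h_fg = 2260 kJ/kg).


E = m_water * (4.186 * dT + 2260) / 1000
= 31.58 * (4.186 * 56.9 + 2260) / 1000
= 78.8926 MJ

78.8926 MJ


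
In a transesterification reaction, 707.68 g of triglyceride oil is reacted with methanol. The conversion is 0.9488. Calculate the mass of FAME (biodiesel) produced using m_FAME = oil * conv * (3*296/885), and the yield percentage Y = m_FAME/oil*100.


m_FAME = oil * conv * (3 * 296 / 885) = oil * conv * (888/885)
= 707.68 * 0.9488 * 888 / 885
= 673.7229 g
Y = m_FAME / oil * 100 = conv * (888/885) * 100
= 0.9488 * 888 / 885 * 100
= 95.20%

673.7229 g FAME; Y = 95.20%


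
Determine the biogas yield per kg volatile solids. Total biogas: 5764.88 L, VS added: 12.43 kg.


Y = V / VS
= 5764.88 / 12.43
= 463.7876 L/kg VS

463.7876 L/kg VS


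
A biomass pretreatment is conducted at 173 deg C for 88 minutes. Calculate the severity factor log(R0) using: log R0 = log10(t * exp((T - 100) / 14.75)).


logR0 = log10(t * exp((T - 100) / 14.75))
= log10(88 * exp((173 - 100) / 14.75))
= 4.0939

4.0939


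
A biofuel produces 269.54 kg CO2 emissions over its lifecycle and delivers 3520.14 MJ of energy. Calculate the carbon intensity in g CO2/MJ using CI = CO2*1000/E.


CI = CO2 * 1000 / E
= 269.54 * 1000 / 3520.14
= 76.5708 g CO2/MJ

76.5708 g CO2/MJ


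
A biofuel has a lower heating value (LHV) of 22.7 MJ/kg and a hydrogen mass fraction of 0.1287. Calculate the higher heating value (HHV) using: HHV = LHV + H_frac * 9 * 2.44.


HHV = LHV + H_frac * 9 * 2.44
= 22.7 + 0.1287 * 9 * 2.44
= 25.5263 MJ/kg

25.5263 MJ/kg


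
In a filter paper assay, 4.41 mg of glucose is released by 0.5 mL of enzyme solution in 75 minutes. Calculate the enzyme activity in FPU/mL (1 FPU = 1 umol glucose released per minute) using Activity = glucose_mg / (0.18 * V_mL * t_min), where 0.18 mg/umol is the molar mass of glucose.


Activity = glucose_mg / (0.18 mg/umol * V_mL * t_min)
= 4.41 / (0.18 * 0.5 * 75)
= 0.6533 FPU/mL

0.6533 FPU/mL


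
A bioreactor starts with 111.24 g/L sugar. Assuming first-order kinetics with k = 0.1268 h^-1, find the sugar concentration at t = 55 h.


S = S0 * exp(-k * t)
S = 111.24 * exp(-0.1268 * 55)
S = 0.1041 g/L

0.1041 g/L


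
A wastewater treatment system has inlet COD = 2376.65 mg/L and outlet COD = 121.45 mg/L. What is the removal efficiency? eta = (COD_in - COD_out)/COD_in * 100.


eta = (COD_in - COD_out) / COD_in * 100
= (2376.65 - 121.45) / 2376.65 * 100
= 94.8899%

94.8899%


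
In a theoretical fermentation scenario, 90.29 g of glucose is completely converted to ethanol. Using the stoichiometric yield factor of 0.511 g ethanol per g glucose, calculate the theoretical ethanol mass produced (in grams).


Theoretical ethanol yield: m_EtOH = 0.511 * m_glucose
m_EtOH = 0.511 * 90.29 = 46.1382 g

46.1382 g


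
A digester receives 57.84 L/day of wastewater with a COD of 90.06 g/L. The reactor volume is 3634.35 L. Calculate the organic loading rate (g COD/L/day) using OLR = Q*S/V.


OLR = Q * S / V
= 57.84 * 90.06 / 3634.35
= 1.4333 g/L/day

1.4333 g/L/day


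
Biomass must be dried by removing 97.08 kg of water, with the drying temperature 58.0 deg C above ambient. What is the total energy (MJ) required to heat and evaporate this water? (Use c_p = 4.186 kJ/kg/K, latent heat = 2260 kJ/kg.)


E = m_water * (4.186 * dT + 2260) / 1000
= 97.08 * (4.186 * 58.0 + 2260) / 1000
= 242.9707 MJ

242.9707 MJ


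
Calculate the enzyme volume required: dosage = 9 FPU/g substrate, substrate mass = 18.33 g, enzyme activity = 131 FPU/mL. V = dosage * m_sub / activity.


V = dosage * m_sub / activity
V = 9 * 18.33 / 131
V = 1.2593 mL

1.2593 mL


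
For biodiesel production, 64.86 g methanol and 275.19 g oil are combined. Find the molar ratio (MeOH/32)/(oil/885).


Molar ratio = n_MeOH / n_oil = (MeOH/32) / (oil/885) = (MeOH * 885) / (32 * oil)
= (64.86 * 885) / (32 * 275.19)
= 6.5183

6.5183


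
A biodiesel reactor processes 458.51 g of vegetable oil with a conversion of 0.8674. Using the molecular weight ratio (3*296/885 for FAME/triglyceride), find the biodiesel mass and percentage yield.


m_FAME = oil * conv * (3 * 296 / 885) = oil * conv * (888/885)
= 458.51 * 0.8674 * 888 / 885
= 399.0597 g
Y = m_FAME / oil * 100 = conv * (888/885) * 100
= 0.8674 * 888 / 885 * 100
= 87.03%

399.0597 g FAME; Y = 87.03%


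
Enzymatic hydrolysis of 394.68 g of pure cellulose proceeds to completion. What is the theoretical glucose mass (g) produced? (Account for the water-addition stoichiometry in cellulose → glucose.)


glucose = cellulose * 180/162
= 394.68 * 180/162
= 438.5333 g

438.5333 g


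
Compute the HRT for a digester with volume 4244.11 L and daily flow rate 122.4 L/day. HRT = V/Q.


HRT = V / Q
= 4244.11 / 122.4
= 34.6741 days

34.6741 days


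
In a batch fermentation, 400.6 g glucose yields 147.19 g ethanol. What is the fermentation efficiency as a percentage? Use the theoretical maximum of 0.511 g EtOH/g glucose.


Fermentation efficiency = (actual / (0.511 * glucose)) * 100
= (147.19 / (0.511 * 400.6)) * 100
= 71.9029%

71.9029%


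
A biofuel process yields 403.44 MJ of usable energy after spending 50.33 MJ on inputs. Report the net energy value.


NEV = E_out - E_in
= 403.44 - 50.33
= 353.1100 MJ

353.1100 MJ


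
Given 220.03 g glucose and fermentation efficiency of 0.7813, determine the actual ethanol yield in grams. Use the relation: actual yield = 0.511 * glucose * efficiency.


Actual ethanol: m = 0.511 * 220.03 * 0.7813
m = 87.8457 g

87.8457 g


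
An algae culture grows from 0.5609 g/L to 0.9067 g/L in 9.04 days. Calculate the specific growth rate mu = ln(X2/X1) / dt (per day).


mu = ln(X2/X1) / dt
= ln(0.9067/0.5609) / 9.04
= 0.0531 per day

0.0531 per day


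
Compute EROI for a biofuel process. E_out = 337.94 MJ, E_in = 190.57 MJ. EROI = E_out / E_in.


EROI = E_out / E_in
= 337.94 / 190.57
= 1.7733

1.7733


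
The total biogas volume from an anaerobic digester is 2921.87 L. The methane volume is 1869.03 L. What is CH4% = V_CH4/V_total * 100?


CH4% = V_CH4 / V_total * 100
= 1869.03 / 2921.87 * 100
= 63.9669%

63.9669%


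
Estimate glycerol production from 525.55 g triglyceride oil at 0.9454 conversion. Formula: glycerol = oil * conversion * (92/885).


glycerol = oil * conv * (92/885)
= 525.55 * 0.9454 * 92 / 885
= 51.6505 g

51.6505 g


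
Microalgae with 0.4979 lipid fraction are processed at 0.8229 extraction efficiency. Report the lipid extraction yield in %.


Y = lipid_content * extraction_eff * 100
= 0.4979 * 0.8229 * 100
= 40.9722%

40.9722%


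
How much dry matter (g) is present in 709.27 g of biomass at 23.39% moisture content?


Wd = Ww * (1 - MC/100)
= 709.27 * (1 - 23.39/100)
= 543.3717 g

543.3717 g


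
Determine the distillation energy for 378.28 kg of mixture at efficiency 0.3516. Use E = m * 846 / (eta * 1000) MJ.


E = m * 846 / (eta * 1000)
= 378.28 * 846 / (0.3516 * 1000)
= 910.1959 MJ

910.1959 MJ


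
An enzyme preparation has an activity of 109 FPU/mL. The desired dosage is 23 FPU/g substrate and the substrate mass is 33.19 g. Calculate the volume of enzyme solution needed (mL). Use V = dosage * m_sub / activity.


V = dosage * m_sub / activity
V = 23 * 33.19 / 109
V = 7.0034 mL

7.0034 mL


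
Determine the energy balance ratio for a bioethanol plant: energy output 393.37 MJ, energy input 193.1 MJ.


EROI = E_out / E_in
= 393.37 / 193.1
= 2.0371

2.0371


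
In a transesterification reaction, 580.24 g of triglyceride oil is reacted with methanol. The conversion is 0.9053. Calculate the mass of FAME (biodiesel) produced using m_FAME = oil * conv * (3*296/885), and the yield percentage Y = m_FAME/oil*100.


m_FAME = oil * conv * (3 * 296 / 885) = oil * conv * (888/885)
= 580.24 * 0.9053 * 888 / 885
= 527.0719 g
Y = m_FAME / oil * 100 = conv * (888/885) * 100
= 0.9053 * 888 / 885 * 100
= 90.84%

527.0719 g FAME; Y = 90.84%


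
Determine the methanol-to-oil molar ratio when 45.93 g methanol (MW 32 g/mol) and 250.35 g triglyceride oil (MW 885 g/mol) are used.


Molar ratio = n_MeOH / n_oil = (MeOH/32) / (oil/885) = (MeOH * 885) / (32 * oil)
= (45.93 * 885) / (32 * 250.35)
= 5.0739

5.0739


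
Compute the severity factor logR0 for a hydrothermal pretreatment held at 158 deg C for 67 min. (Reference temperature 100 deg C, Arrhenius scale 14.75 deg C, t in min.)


logR0 = log10(t * exp((T - 100) / 14.75))
= log10(67 * exp((158 - 100) / 14.75))
= 3.5338

3.5338


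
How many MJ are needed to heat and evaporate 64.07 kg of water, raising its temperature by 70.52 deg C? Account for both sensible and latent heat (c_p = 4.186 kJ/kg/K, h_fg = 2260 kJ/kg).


E = m_water * (4.186 * dT + 2260) / 1000
= 64.07 * (4.186 * 70.52 + 2260) / 1000
= 163.7115 MJ

163.7115 MJ


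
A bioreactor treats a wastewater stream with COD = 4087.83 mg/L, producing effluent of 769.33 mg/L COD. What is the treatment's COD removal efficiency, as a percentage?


eta = (COD_in - COD_out) / COD_in * 100
= (4087.83 - 769.33) / 4087.83 * 100
= 81.1800%

81.1800%


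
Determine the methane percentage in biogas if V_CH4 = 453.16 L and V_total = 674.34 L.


CH4% = V_CH4 / V_total * 100
= 453.16 / 674.34 * 100
= 67.2005%

67.2005%


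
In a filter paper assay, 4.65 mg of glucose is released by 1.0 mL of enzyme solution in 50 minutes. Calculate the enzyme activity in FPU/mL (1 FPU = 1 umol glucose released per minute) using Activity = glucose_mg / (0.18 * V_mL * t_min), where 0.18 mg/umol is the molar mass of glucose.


Activity = glucose_mg / (0.18 mg/umol * V_mL * t_min)
= 4.65 / (0.18 * 1.0 * 50)
= 0.5167 FPU/mL

0.5167 FPU/mL


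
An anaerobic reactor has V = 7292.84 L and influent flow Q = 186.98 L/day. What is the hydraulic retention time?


HRT = V / Q
= 7292.84 / 186.98
= 39.0033 days

39.0033 days


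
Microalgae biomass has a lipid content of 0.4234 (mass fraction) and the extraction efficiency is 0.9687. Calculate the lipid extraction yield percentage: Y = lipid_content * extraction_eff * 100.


Y = lipid_content * extraction_eff * 100
= 0.4234 * 0.9687 * 100
= 41.0148%

41.0148%


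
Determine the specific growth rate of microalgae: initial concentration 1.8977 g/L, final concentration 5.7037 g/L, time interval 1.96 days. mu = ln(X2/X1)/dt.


mu = ln(X2/X1) / dt
= ln(5.7037/1.8977) / 1.96
= 0.5615 per day

0.5615 per day


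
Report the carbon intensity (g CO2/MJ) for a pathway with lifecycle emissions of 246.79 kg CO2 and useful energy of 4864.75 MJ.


CI = CO2 * 1000 / E
= 246.79 * 1000 / 4864.75
= 50.7303 g CO2/MJ

50.7303 g CO2/MJ


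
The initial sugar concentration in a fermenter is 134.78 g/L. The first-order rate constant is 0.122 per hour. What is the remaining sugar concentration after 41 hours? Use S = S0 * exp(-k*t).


S = S0 * exp(-k * t)
S = 134.78 * exp(-0.122 * 41)
S = 0.9063 g/L

0.9063 g/L


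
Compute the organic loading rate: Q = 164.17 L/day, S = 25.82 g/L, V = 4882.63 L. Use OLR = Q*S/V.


OLR = Q * S / V
= 164.17 * 25.82 / 4882.63
= 0.8682 g/L/day

0.8682 g/L/day


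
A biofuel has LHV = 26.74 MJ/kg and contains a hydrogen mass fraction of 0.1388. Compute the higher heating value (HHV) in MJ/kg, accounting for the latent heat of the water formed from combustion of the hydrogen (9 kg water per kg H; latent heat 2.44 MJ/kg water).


HHV = LHV + H_frac * 9 * 2.44
= 26.74 + 0.1388 * 9 * 2.44
= 29.7880 MJ/kg

29.7880 MJ/kg


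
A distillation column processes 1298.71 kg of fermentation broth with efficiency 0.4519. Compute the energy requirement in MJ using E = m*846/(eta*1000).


E = m * 846 / (eta * 1000)
= 1298.71 * 846 / (0.4519 * 1000)
= 2431.3093 MJ

2431.3093 MJ


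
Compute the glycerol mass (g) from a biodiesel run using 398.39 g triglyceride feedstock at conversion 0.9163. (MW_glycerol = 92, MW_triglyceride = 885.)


glycerol = oil * conv * (92/885)
= 398.39 * 0.9163 * 92 / 885
= 37.9482 g

37.9482 g


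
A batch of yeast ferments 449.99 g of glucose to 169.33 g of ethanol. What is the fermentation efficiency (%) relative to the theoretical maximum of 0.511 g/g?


Fermentation efficiency = (actual / (0.511 * glucose)) * 100
= (169.33 / (0.511 * 449.99)) * 100
= 73.6394%

73.6394%


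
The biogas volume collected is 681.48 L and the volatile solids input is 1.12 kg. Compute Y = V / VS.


Y = V / VS
= 681.48 / 1.12
= 608.4643 L/kg VS

608.4643 L/kg VS


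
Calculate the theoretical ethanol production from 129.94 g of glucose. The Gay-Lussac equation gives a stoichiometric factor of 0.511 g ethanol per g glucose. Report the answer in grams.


Theoretical ethanol yield: m_EtOH = 0.511 * m_glucose
m_EtOH = 0.511 * 129.94 = 66.3993 g

66.3993 g


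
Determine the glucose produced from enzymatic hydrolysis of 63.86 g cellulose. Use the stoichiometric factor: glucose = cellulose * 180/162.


glucose = cellulose * 180/162
= 63.86 * 180/162
= 70.9556 g

70.9556 g


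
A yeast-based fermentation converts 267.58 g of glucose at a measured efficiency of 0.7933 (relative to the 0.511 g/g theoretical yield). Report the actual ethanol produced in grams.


Actual ethanol: m = 0.511 * 267.58 * 0.7933
m = 108.4706 g

108.4706 g


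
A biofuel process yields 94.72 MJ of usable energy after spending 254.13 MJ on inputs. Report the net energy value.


NEV = E_out - E_in
= 94.72 - 254.13
= -159.4100 MJ

-159.4100 MJ


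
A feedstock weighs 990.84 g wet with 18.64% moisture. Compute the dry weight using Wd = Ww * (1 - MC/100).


Wd = Ww * (1 - MC/100)
= 990.84 * (1 - 18.64/100)
= 806.1474 g

806.1474 g


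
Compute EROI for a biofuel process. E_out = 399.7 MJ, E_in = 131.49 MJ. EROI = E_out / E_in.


EROI = E_out / E_in
= 399.7 / 131.49
= 3.0398

3.0398


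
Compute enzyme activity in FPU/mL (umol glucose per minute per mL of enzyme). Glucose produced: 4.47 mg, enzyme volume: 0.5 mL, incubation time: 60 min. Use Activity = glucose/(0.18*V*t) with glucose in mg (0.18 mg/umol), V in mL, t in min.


Activity = glucose_mg / (0.18 mg/umol * V_mL * t_min)
= 4.47 / (0.18 * 0.5 * 60)
= 0.8278 FPU/mL

0.8278 FPU/mL


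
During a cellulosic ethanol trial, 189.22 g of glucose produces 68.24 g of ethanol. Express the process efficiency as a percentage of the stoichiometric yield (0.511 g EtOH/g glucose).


Fermentation efficiency = (actual / (0.511 * glucose)) * 100
= (68.24 / (0.511 * 189.22)) * 100
= 70.5750%

70.5750%


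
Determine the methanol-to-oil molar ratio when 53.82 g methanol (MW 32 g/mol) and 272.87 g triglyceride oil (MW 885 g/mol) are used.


Molar ratio = n_MeOH / n_oil = (MeOH/32) / (oil/885) = (MeOH * 885) / (32 * oil)
= (53.82 * 885) / (32 * 272.87)
= 5.4548

5.4548


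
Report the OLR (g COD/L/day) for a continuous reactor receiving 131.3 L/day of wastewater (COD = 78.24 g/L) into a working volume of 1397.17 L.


OLR = Q * S / V
= 131.3 * 78.24 / 1397.17
= 7.3527 g/L/day

7.3527 g/L/day


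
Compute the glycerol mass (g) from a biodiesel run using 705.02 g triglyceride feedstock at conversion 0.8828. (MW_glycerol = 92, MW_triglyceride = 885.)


glycerol = oil * conv * (92/885)
= 705.02 * 0.8828 * 92 / 885
= 64.7006 g

64.7006 g


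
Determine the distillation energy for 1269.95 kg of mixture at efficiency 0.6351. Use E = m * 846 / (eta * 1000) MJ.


E = m * 846 / (eta * 1000)
= 1269.95 * 846 / (0.6351 * 1000)
= 1691.6670 MJ

1691.6670 MJ


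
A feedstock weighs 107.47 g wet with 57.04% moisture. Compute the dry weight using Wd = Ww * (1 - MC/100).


Wd = Ww * (1 - MC/100)
= 107.47 * (1 - 57.04/100)
= 46.1691 g

46.1691 g


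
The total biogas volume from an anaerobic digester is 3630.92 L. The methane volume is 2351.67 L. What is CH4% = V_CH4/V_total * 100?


CH4% = V_CH4 / V_total * 100
= 2351.67 / 3630.92 * 100
= 64.7679%

64.7679%


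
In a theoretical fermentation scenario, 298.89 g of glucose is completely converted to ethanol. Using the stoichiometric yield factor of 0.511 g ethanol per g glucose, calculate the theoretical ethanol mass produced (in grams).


Theoretical ethanol yield: m_EtOH = 0.511 * m_glucose
m_EtOH = 0.511 * 298.89 = 152.7328 g

152.7328 g


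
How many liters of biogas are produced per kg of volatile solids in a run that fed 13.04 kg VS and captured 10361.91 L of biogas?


Y = V / VS
= 10361.91 / 13.04
= 794.6250 L/kg VS

794.6250 L/kg VS


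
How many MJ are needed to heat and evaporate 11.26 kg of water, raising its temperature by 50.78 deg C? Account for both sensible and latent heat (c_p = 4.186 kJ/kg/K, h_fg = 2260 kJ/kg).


E = m_water * (4.186 * dT + 2260) / 1000
= 11.26 * (4.186 * 50.78 + 2260) / 1000
= 27.8411 MJ

27.8411 MJ


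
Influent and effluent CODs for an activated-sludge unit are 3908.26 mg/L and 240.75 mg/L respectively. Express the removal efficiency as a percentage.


eta = (COD_in - COD_out) / COD_in * 100
= (3908.26 - 240.75) / 3908.26 * 100
= 93.8400%

93.8400%


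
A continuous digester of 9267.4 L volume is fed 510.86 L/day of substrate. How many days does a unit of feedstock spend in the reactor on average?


HRT = V / Q
= 9267.4 / 510.86
= 18.1408 days

18.1408 days


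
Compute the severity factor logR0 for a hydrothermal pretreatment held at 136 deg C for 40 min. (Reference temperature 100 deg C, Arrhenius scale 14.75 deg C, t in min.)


logR0 = log10(t * exp((T - 100) / 14.75))
= log10(40 * exp((136 - 100) / 14.75))
= 2.6620

2.6620


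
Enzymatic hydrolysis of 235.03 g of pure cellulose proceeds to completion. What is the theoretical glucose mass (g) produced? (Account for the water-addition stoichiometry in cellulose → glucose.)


glucose = cellulose * 180/162
= 235.03 * 180/162
= 261.1444 g

261.1444 g


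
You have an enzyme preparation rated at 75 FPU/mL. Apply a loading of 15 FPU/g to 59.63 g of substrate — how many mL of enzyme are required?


V = dosage * m_sub / activity
V = 15 * 59.63 / 75
V = 11.9260 mL

11.9260 mL


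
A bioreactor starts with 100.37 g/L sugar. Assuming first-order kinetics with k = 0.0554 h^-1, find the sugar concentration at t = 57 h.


S = S0 * exp(-k * t)
S = 100.37 * exp(-0.0554 * 57)
S = 4.2677 g/L

4.2677 g/L


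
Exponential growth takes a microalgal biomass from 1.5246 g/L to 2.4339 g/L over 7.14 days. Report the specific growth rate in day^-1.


mu = ln(X2/X1) / dt
= ln(2.4339/1.5246) / 7.14
= 0.0655 per day

0.0655 per day


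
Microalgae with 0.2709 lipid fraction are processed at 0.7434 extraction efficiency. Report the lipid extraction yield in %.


Y = lipid_content * extraction_eff * 100
= 0.2709 * 0.7434 * 100
= 20.1387%

20.1387%


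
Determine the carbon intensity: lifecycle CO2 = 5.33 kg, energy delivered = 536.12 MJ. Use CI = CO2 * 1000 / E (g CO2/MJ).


CI = CO2 * 1000 / E
= 5.33 * 1000 / 536.12
= 9.9418 g CO2/MJ

9.9418 g CO2/MJ


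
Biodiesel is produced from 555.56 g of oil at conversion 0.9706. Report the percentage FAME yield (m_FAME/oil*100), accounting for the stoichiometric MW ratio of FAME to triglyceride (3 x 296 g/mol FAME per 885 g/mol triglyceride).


m_FAME = oil * conv * (3 * 296 / 885) = oil * conv * (888/885)
= 555.56 * 0.9706 * 888 / 885
= 541.0544 g
Y = m_FAME / oil * 100 = conv * (888/885) * 100
= 0.9706 * 888 / 885 * 100
= 97.39%

97.39%


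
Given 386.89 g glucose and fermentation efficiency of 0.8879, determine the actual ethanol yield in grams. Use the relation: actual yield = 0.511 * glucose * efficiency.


Actual ethanol: m = 0.511 * 386.89 * 0.8879
m = 175.5385 g

175.5385 g


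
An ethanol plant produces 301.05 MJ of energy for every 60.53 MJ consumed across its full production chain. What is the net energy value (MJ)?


NEV = E_out - E_in
= 301.05 - 60.53
= 240.5200 MJ

240.5200 MJ


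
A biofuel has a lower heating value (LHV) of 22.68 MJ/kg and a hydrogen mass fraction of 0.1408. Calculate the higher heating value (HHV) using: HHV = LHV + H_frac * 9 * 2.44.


HHV = LHV + H_frac * 9 * 2.44
= 22.68 + 0.1408 * 9 * 2.44
= 25.7720 MJ/kg

25.7720 MJ/kg


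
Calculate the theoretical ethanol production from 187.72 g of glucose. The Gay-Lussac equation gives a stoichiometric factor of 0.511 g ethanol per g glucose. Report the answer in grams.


Theoretical ethanol yield: m_EtOH = 0.511 * m_glucose
m_EtOH = 0.511 * 187.72 = 95.9249 g

95.9249 g


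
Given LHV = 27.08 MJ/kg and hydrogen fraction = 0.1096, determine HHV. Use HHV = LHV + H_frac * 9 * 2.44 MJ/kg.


HHV = LHV + H_frac * 9 * 2.44
= 27.08 + 0.1096 * 9 * 2.44
= 29.4868 MJ/kg

29.4868 MJ/kg


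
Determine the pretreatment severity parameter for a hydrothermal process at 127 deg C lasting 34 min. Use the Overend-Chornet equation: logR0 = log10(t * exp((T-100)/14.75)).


logR0 = log10(t * exp((T - 100) / 14.75))
= log10(34 * exp((127 - 100) / 14.75))
= 2.3265

2.3265


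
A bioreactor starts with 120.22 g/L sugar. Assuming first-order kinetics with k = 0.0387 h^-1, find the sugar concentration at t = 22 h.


S = S0 * exp(-k * t)
S = 120.22 * exp(-0.0387 * 22)
S = 51.3119 g/L

51.3119 g/L


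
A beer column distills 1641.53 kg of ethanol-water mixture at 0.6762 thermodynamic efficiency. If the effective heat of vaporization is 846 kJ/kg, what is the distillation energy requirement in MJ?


E = m * 846 / (eta * 1000)
= 1641.53 * 846 / (0.6762 * 1000)
= 2053.7332 MJ

2053.7332 MJ


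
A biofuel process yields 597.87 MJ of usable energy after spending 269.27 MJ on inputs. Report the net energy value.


NEV = E_out - E_in
= 597.87 - 269.27
= 328.6000 MJ

328.6000 MJ
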